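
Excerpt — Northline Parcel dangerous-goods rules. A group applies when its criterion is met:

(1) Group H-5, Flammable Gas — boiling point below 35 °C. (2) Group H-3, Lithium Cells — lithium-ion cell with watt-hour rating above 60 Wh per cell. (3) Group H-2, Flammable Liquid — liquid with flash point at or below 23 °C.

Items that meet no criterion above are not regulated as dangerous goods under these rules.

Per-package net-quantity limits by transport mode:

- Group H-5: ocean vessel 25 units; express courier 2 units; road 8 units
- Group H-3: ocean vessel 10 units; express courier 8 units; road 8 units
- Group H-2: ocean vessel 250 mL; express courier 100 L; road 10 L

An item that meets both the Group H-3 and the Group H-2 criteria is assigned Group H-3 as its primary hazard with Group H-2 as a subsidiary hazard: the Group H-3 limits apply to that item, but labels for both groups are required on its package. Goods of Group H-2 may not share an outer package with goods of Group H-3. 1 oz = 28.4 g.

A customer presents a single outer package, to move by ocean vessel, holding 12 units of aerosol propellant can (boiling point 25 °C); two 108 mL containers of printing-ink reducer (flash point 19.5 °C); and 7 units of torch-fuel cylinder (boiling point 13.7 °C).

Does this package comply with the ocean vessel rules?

Yes

The aerosol propellant can has boiling point 25 °C, which is < 35 °C, so it is Group H-5 (Flammable Gas).
Flash point 19.5 °C meets the Group H-2 criterion (Flammable Liquid), so the printing-ink reducer is Group H-2.
Boiling point 13.7 °C meets the Group H-5 criterion (Flammable Gas), so the torch-fuel cylinder is Group H-5.
Group H-2 quantity: two 108 mL containers = 216 mL.
216 mL is within the ocean vessel limit of 250 mL for Group H-2.
Total Group H-5: 12 units + 7 units = 19 units.
19 units ≤ 25 units (ocean vessel limit, Group H-5) — within limit.
The segregation rule (Group H-2 with Group H-3) does not apply to Group H-2 with Group H-5.
Every hazard group is within its ocean vessel limit and no segregation rule is violated.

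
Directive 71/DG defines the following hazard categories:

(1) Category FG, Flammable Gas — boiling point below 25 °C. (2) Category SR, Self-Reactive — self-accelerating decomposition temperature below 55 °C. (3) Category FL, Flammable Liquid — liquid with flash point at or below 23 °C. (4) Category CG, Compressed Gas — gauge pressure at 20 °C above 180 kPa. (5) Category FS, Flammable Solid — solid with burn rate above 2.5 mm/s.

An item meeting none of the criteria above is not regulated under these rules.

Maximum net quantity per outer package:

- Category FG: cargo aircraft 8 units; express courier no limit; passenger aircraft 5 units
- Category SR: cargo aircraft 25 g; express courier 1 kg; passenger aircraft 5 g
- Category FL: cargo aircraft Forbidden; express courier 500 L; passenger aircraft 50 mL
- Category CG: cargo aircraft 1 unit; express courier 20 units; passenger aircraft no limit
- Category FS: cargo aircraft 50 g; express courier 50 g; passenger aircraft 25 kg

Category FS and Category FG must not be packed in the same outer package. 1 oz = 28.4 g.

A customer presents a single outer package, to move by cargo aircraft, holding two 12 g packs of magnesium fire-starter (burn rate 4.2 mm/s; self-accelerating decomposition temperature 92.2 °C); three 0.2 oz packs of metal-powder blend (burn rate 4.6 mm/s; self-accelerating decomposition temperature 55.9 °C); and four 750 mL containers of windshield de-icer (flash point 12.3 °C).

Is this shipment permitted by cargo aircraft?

Burn rate 4.2 mm/s meets the Category FS criterion (Flammable Solid), so the magnesium fire-starter is Category FS.
Metal-powder blend: burn rate 4.6 mm/s > 2.5 mm/s → Category FS (Flammable Solid).
With flash point 12.3 °C (≤ 23 °C), the windshield de-icer falls in Category FL.
Category FS net quantity: (two 12 g packs = 24 g) + (three 0.2 oz packs = 17.04 g) = 41.04 g.
41.04 g is within the cargo aircraft limit of 50 g for Category FS.
Category FL quantity: four 750 mL containers = 3 L.
Category FL is Forbidden by cargo aircraft.
The segregation rule (Category FS with Category FG) does not apply to Category FS with Category FL.

No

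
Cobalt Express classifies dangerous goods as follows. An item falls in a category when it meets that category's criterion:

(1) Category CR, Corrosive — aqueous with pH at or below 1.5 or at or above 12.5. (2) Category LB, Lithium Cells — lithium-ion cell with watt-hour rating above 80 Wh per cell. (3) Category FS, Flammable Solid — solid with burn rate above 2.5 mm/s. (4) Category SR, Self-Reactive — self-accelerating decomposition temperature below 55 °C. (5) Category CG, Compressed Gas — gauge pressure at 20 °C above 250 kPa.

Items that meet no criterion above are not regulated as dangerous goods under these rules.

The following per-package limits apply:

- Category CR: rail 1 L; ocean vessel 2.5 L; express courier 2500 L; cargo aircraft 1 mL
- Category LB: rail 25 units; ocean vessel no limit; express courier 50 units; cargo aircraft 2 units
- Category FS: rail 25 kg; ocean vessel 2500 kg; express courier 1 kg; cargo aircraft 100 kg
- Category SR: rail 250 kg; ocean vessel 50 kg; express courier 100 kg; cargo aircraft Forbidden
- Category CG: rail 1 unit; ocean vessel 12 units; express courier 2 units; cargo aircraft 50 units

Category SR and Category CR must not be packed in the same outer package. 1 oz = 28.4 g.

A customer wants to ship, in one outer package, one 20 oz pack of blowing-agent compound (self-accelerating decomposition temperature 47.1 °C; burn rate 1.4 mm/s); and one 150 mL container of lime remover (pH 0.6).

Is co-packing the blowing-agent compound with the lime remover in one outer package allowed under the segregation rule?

With self-accelerating decomposition temperature 47.1 °C (< 55 °C), the blowing-agent compound falls in Category SR.
With pH 0.6 (≤ 1.5), the lime remover falls in Category CR.
Category SR and Category CR may not share an outer package.

No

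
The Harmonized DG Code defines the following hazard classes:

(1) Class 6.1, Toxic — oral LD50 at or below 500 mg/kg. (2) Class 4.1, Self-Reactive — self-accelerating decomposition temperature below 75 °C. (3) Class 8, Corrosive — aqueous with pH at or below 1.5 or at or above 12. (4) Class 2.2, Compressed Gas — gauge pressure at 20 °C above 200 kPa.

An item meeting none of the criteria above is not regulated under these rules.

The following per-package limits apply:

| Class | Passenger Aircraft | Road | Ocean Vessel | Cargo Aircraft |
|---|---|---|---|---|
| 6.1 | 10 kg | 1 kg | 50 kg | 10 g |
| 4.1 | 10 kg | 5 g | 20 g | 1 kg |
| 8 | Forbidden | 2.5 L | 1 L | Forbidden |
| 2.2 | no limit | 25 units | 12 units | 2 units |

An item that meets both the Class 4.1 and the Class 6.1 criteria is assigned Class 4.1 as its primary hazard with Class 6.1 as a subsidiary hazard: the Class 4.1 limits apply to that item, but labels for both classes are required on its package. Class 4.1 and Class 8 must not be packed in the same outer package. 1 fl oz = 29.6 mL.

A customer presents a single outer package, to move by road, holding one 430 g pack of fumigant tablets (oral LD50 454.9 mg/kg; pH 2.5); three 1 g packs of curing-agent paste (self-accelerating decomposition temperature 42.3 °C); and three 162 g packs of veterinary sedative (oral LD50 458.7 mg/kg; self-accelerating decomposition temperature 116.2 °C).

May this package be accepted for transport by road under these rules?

Oral LD50 454.9 mg/kg meets the Class 6.1 criterion (Toxic), so the fumigant tablets are Class 6.1.
With self-accelerating decomposition temperature 42.3 °C (< 75 °C), the curing-agent paste falls in Class 4.1.
The veterinary sedative has oral LD50 458.7 mg/kg, which is ≤ 500 mg/kg, so it is Class 6.1 (Toxic).
Class 4.1 quantity: three 1 g packs = 3 g.
That is within the Class 4.1 road limit of 5 g.
Total Class 6.1: 430 g + (three 162 g packs = 486 g) = 916 g.
916 g ≤ 1 kg (road limit, Class 6.1) — within limit.
The segregation rule (Class 4.1 with Class 8) does not apply to Class 4.1 with Class 6.1.
Every hazard class is within its road limit and no segregation rule is violated.

Yes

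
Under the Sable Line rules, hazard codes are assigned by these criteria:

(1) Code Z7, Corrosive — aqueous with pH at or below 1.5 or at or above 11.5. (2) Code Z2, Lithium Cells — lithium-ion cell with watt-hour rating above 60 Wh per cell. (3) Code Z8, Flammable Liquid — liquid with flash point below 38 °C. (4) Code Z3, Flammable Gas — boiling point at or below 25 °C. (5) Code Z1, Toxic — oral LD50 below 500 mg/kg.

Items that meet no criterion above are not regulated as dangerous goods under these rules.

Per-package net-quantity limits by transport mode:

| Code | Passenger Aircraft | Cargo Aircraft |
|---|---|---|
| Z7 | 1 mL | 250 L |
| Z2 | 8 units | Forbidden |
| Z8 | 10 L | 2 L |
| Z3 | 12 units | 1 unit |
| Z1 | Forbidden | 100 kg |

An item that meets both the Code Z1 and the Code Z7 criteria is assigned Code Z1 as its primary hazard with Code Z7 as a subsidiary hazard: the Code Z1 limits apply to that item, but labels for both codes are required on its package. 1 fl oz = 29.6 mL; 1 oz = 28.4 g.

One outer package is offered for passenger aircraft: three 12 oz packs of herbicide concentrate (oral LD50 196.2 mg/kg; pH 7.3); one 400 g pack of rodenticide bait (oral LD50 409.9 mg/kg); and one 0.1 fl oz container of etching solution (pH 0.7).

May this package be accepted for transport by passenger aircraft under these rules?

With oral LD50 196.2 mg/kg (< 500 mg/kg), the herbicide concentrate falls in Code Z1.
Rodenticide bait: oral LD50 409.9 mg/kg < 500 mg/kg → Code Z1 (Toxic).
pH 0.7 meets the Code Z7 criterion (Corrosive), so the etching solution is Code Z7.
Code Z1 net quantity: (three 12 oz packs = 1022.4 g) + 400 g = 1422.4 g.
Code Z1 is Forbidden by passenger aircraft.
Code Z7 quantity: one 0.1 fl oz container = 2.96 mL.
That exceeds the Code Z7 passenger aircraft limit of 1 mL.

No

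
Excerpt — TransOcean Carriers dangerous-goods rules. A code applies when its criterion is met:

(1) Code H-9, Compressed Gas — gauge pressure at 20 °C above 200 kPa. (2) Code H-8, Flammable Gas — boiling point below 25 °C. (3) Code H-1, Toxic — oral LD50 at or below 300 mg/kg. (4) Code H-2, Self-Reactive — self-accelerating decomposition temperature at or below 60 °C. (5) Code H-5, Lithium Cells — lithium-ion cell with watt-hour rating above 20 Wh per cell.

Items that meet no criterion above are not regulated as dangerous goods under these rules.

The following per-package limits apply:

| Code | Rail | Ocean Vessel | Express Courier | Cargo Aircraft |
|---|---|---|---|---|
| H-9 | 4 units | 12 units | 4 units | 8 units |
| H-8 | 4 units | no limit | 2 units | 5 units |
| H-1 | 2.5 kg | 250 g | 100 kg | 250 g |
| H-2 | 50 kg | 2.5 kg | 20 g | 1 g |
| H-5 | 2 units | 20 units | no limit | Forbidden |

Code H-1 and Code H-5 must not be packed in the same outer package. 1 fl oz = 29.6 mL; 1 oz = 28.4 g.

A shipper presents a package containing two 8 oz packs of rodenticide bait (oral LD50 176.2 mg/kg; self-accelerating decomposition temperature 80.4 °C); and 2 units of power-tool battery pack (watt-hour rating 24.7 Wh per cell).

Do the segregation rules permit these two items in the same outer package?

With oral LD50 176.2 mg/kg (≤ 300 mg/kg), the rodenticide bait falls in Code H-1.
The power-tool battery pack has watt-hour rating 24.7 Wh per cell, which is > 20 Wh per cell, so it is Code H-5 (Lithium Cells).
Code H-1 and Code H-5 may not share an outer package.

No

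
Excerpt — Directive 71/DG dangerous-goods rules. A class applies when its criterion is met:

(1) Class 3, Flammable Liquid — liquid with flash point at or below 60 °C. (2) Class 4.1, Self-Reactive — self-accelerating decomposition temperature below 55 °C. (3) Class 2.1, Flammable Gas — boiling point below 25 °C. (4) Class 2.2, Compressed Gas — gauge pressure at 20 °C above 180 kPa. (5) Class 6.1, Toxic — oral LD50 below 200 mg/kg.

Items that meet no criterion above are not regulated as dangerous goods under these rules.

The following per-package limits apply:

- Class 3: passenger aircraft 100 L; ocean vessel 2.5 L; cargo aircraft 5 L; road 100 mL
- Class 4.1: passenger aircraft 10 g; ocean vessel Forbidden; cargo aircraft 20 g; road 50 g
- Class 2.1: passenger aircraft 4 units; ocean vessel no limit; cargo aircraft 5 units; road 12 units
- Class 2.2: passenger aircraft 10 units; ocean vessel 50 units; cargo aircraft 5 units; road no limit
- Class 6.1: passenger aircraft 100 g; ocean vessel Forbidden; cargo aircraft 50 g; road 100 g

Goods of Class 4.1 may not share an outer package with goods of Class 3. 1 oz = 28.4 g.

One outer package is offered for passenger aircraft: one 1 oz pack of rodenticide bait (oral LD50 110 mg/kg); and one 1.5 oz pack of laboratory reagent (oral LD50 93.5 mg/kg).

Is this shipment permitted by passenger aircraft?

Rodenticide bait: oral LD50 110 mg/kg < 200 mg/kg → Class 6.1 (Toxic).
Oral LD50 93.5 mg/kg meets the Class 6.1 criterion (Toxic), so the laboratory reagent is Class 6.1.
Total Class 6.1: (one 1 oz pack = 28.4 g) + (one 1.5 oz pack = 42.6 g) = 71 g.
That is within the Class 6.1 passenger aircraft limit of 100 g.

Yes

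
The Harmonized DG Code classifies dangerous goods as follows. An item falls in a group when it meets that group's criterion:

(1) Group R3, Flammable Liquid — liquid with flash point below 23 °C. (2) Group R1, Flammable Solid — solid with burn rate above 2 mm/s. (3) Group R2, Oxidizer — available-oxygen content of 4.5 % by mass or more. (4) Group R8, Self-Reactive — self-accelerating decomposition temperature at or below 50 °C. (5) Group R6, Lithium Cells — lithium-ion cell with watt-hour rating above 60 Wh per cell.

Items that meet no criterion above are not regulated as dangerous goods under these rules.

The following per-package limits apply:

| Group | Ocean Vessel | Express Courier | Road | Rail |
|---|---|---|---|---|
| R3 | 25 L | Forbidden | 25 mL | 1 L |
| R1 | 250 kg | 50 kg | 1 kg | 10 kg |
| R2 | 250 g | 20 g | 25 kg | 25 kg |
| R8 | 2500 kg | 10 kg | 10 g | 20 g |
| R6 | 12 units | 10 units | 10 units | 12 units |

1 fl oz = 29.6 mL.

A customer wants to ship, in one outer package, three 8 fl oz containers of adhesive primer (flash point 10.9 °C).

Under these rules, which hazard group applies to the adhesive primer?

Flash point 10.9 °C meets the Group R3 criterion (Flammable Liquid), so the adhesive primer is Group R3.

Group R3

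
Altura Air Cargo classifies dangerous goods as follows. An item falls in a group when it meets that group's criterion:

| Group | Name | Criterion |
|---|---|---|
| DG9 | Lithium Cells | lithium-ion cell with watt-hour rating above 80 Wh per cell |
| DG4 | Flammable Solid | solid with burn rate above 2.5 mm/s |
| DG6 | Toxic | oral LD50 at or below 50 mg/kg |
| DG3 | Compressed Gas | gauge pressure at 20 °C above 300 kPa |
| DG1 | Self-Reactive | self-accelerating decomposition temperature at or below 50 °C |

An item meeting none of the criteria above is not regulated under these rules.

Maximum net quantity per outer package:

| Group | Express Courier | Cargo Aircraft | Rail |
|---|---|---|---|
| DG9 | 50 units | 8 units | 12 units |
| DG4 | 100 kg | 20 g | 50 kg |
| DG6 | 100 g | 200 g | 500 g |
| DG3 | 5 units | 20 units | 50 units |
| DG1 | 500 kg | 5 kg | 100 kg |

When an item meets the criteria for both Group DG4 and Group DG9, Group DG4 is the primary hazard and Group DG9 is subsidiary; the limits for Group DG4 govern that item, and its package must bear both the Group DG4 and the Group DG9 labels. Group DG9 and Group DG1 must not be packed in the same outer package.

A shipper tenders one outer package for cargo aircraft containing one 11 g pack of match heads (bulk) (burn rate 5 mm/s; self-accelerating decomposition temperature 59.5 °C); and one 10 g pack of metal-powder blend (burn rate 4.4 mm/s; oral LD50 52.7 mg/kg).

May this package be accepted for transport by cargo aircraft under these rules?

No

Match heads (bulk): burn rate 5 mm/s > 2.5 mm/s → Group DG4 (Flammable Solid).
The metal-powder blend has burn rate 4.4 mm/s, which is > 2.5 mm/s, so it is Group DG4 (Flammable Solid).
Group DG4 net quantity: 11 g + 10 g = 21 g.
21 g exceeds the cargo aircraft limit of 20 g for Group DG4.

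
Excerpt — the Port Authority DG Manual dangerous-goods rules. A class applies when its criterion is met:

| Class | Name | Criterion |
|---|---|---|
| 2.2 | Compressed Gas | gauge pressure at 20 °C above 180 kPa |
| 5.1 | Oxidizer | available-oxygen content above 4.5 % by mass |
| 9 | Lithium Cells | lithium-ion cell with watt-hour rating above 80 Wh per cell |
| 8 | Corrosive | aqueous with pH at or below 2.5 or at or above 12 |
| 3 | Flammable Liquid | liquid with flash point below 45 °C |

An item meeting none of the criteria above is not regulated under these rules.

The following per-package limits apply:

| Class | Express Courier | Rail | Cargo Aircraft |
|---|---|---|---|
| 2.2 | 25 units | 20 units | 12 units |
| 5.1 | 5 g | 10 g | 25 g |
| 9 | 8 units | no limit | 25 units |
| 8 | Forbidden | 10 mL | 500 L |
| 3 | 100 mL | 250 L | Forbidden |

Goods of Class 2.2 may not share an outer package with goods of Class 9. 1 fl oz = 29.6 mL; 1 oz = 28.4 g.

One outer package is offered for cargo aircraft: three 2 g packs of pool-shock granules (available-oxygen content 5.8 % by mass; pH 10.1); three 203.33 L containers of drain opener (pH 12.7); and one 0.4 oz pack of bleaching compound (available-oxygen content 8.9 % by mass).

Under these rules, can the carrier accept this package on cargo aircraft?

No

With available-oxygen content 5.8 % by mass (> 4.5 % by mass), the pool-shock granules fall in Class 5.1.
Drain opener: pH 12.7 ≥ 12 → Class 8 (Corrosive).
Available-oxygen content 8.9 % by mass meets the Class 5.1 criterion (Oxidizer), so the bleaching compound is Class 5.1.
Class 5.1 net quantity: (three 2 g packs = 6 g) + (one 0.4 oz pack = 11.36 g) = 17.36 g.
17.36 g ≤ 25 g (cargo aircraft limit, Class 5.1) — within limit.
Class 8 quantity: three 203.33 L containers = 609.99 L.
609.99 L > 500 L (cargo aircraft limit, Class 8) — over the limit.
The segregation rule (Class 2.2 with Class 9) does not apply to Class 5.1 with Class 8.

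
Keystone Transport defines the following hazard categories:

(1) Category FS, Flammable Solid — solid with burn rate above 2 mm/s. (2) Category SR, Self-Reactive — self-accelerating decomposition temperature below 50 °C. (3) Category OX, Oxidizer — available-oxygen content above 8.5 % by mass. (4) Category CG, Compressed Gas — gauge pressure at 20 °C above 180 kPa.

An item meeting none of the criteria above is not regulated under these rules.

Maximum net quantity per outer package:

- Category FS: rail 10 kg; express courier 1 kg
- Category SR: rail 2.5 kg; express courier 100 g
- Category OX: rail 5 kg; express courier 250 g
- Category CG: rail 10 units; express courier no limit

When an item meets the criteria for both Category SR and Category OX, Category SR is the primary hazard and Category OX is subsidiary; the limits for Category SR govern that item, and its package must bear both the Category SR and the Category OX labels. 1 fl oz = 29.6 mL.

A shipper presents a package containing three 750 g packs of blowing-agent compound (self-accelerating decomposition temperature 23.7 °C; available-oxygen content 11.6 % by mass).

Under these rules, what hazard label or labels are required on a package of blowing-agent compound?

Category OX and SR

Blowing-agent compound: self-accelerating decomposition temperature 23.7 °C < 50 °C → Category SR (Self-Reactive).
Blowing-agent compound: available-oxygen content 11.6 % by mass > 8.5 % by mass → Category OX (Oxidizer).
By the precedence rule Category SR is primary and Category OX is subsidiary, and that rule requires both labels on the package.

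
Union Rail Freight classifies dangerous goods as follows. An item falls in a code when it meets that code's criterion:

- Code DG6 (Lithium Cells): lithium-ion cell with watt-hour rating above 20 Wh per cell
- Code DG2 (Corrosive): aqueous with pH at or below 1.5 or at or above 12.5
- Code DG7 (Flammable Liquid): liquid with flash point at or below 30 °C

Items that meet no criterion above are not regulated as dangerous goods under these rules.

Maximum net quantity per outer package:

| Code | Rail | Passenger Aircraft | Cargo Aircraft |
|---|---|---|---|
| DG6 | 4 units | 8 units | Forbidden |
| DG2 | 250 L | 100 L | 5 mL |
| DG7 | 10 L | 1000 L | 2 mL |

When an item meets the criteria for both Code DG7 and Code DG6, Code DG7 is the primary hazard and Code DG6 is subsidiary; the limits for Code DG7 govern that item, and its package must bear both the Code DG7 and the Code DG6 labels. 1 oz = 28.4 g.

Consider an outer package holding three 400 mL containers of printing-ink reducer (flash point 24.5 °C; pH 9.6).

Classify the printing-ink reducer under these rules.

The printing-ink reducer has flash point 24.5 °C, which is ≤ 30 °C, so it is Code DG7 (Flammable Liquid).

Code DG7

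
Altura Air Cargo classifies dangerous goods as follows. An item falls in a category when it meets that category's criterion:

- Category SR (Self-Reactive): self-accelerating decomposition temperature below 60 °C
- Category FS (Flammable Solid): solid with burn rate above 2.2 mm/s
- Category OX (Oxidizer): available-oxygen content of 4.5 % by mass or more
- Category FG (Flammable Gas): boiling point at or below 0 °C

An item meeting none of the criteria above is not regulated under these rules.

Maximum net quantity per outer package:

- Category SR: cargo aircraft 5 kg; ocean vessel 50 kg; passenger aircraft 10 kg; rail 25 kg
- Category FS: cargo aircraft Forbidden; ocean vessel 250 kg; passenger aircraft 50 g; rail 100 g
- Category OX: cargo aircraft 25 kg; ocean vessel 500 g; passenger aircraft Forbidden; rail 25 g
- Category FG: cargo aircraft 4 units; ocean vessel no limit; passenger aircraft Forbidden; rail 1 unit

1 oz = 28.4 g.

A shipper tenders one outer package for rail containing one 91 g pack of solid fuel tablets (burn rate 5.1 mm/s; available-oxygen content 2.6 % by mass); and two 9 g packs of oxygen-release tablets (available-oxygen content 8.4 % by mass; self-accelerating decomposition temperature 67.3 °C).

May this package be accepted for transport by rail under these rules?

Solid fuel tablets: burn rate 5.1 mm/s > 2.2 mm/s → Category FS (Flammable Solid).
With available-oxygen content 8.4 % by mass (≥ 4.5 % by mass), the oxygen-release tablets fall in Category OX.
Category FS quantity: 91 g.
91 g is within the rail limit of 100 g for Category FS.
Category OX quantity: two 9 g packs = 18 g.
That is within the Category OX rail limit of 25 g.
Every hazard category is within its rail limit and no segregation rule is violated.

Yes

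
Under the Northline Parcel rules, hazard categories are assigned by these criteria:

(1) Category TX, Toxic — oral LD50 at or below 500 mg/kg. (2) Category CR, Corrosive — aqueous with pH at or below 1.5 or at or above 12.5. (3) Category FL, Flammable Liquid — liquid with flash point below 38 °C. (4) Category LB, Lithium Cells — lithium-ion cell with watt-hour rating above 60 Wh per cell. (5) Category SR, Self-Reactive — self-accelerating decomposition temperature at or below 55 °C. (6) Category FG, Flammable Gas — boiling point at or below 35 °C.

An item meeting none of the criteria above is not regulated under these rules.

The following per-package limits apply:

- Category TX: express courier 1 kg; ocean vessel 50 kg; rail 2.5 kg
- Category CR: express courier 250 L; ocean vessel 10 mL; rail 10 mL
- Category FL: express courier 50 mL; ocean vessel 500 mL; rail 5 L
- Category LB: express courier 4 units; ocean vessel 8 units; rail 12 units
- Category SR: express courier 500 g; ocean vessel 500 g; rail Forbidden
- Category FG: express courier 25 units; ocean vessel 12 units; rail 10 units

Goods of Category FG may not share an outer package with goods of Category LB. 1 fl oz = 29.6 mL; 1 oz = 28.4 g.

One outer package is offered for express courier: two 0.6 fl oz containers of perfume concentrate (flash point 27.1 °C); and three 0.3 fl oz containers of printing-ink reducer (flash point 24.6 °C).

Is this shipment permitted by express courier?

Perfume concentrate: flash point 27.1 °C < 38 °C → Category FL (Flammable Liquid).
The printing-ink reducer has flash point 24.6 °C, which is < 38 °C, so it is Category FL (Flammable Liquid).
Category FL net quantity: (two 0.6 fl oz containers = 35.52 mL) + (three 0.3 fl oz containers = 26.64 mL) = 62.16 mL.
That exceeds the Category FL express courier limit of 50 mL.

No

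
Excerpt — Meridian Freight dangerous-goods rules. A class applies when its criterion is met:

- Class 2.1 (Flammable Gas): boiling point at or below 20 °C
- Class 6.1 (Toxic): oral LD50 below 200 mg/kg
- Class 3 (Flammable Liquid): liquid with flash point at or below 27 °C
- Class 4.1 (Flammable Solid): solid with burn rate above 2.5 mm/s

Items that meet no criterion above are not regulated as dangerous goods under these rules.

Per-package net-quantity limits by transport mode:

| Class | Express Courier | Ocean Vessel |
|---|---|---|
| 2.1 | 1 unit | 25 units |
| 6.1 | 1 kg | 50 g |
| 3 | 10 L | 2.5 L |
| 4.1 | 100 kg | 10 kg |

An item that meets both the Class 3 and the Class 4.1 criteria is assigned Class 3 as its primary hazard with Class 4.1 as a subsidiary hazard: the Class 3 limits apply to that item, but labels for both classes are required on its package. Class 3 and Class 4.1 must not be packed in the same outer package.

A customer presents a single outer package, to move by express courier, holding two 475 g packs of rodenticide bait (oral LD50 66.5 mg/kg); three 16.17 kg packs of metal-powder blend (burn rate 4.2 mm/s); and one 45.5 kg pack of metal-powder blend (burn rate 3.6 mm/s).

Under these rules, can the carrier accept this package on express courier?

Rodenticide bait: oral LD50 66.5 mg/kg < 200 mg/kg → Class 6.1 (Toxic).
Burn rate 4.2 mm/s meets the Class 4.1 criterion (Flammable Solid), so the metal-powder blend is Class 4.1.
The metal-powder blend has burn rate 3.6 mm/s, which is > 2.5 mm/s, so it is Class 4.1 (Flammable Solid).
Total Class 4.1: (three 16.17 kg packs = 48.51 kg) + 45.5 kg = 94.01 kg.
That is within the Class 4.1 express courier limit of 100 kg.
Class 6.1 quantity: two 475 g packs = 950 g.
That is within the Class 6.1 express courier limit of 1 kg.
The segregation rule (Class 3 with Class 4.1) does not apply to Class 4.1 with Class 6.1.
Every hazard class is within its express courier limit and no segregation rule is violated.

Yes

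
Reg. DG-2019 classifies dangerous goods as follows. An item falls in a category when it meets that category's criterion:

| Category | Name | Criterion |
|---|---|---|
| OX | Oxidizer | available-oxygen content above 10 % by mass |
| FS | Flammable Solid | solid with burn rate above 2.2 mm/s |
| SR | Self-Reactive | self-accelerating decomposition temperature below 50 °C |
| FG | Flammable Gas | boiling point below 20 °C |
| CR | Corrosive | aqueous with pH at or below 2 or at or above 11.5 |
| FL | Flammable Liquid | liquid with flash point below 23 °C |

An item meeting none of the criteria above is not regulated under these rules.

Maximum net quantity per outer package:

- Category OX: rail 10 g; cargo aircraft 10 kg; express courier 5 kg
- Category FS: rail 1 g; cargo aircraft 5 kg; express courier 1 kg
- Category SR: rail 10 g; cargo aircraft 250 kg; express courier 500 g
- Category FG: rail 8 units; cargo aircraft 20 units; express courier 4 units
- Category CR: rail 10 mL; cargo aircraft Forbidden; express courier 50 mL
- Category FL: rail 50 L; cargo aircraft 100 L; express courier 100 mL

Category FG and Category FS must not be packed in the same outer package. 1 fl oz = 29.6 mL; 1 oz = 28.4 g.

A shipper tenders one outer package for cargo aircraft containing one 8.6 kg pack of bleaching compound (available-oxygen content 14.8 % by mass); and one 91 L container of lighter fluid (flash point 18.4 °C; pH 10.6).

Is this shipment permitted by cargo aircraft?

Yes

With available-oxygen content 14.8 % by mass (> 10 % by mass), the bleaching compound falls in Category OX.
Lighter fluid: flash point 18.4 °C < 23 °C → Category FL (Flammable Liquid).
Category FL quantity: 91 L.
That is within the Category FL cargo aircraft limit of 100 L.
Category OX quantity: 8.6 kg.
8.6 kg ≤ 10 kg (cargo aircraft limit, Category OX) — within limit.
The segregation rule (Category FG with Category FS) does not apply to Category FL with Category OX.
Every hazard category is within its cargo aircraft limit and no segregation rule is violated.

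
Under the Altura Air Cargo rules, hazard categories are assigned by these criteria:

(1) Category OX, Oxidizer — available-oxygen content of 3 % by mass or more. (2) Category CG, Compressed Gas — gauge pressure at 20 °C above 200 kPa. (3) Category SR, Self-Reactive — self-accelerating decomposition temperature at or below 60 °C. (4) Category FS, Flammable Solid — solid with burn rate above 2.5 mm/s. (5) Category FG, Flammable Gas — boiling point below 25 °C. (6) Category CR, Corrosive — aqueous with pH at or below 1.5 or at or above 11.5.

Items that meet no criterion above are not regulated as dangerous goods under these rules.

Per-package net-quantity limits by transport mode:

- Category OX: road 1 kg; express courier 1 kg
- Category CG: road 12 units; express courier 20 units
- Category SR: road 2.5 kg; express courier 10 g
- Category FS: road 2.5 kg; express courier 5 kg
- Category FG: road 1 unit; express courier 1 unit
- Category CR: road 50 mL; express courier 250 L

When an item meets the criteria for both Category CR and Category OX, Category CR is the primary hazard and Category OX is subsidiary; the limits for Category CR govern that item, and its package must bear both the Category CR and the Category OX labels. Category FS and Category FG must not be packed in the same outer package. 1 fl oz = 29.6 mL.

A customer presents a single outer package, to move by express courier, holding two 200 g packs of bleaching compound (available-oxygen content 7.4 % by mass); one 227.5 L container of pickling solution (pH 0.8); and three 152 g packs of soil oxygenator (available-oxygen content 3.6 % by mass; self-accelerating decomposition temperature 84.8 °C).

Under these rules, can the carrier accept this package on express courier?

With available-oxygen content 7.4 % by mass (≥ 3 % by mass), the bleaching compound falls in Category OX.
Pickling solution: pH 0.8 ≤ 1.5 → Category CR (Corrosive).
Available-oxygen content 3.6 % by mass meets the Category OX criterion (Oxidizer), so the soil oxygenator is Category OX.
Total Category OX: (two 200 g packs = 400 g) + (three 152 g packs = 456 g) = 856 g.
856 g ≤ 1 kg (express courier limit, Category OX) — within limit.
Category CR quantity: 227.5 L.
227.5 L ≤ 250 L (express courier limit, Category CR) — within limit.
The segregation rule (Category FS with Category FG) does not apply to Category OX with Category CR.
Every hazard category is within its express courier limit and no segregation rule is violated.

Yes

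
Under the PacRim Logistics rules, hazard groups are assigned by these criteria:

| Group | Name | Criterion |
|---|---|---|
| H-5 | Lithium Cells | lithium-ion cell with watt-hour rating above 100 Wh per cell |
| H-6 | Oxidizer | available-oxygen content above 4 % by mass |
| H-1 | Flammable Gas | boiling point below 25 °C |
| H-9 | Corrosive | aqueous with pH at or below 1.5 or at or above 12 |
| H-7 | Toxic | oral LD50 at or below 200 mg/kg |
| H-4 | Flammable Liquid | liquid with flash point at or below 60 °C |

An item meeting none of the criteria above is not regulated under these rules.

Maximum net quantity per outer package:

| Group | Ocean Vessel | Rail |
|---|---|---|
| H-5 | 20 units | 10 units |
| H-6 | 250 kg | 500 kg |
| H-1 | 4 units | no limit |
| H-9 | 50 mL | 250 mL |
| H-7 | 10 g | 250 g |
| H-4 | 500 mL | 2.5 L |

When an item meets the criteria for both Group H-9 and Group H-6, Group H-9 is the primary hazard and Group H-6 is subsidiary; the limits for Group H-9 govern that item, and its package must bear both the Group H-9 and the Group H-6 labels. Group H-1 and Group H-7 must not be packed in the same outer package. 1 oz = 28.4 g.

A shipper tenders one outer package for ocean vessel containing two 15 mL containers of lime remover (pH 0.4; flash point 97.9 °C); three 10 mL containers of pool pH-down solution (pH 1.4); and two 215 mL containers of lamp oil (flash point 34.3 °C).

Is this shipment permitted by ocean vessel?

The lime remover has pH 0.4, which is ≤ 1.5, so it is Group H-9 (Corrosive).
pH 1.4 meets the Group H-9 criterion (Corrosive), so the pool pH-down solution is Group H-9.
With flash point 34.3 °C (≤ 60 °C), the lamp oil falls in Group H-4.
Group H-9 net quantity: (two 15 mL containers = 30 mL) + (three 10 mL containers = 30 mL) = 60 mL.
60 mL exceeds the ocean vessel limit of 50 mL for Group H-9.
Group H-4 quantity: two 215 mL containers = 430 mL.
That is within the Group H-4 ocean vessel limit of 500 mL.
The segregation rule (Group H-1 with Group H-7) does not apply to Group H-9 with Group H-4.

No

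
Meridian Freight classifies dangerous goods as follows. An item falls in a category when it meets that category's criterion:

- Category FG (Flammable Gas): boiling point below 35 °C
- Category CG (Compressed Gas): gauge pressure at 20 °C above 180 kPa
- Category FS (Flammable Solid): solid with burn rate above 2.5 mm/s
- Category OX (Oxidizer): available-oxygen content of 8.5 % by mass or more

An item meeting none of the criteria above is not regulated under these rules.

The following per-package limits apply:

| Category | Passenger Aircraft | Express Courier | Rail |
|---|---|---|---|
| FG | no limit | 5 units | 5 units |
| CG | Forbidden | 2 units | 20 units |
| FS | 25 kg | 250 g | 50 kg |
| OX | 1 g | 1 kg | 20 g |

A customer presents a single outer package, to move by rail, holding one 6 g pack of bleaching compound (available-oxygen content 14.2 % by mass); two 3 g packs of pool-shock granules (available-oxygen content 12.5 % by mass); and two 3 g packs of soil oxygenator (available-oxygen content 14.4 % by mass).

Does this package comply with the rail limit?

Yes

Bleaching compound: available-oxygen content 14.2 % by mass ≥ 8.5 % by mass → Category OX (Oxidizer).
With available-oxygen content 12.5 % by mass (≥ 8.5 % by mass), the pool-shock granules fall in Category OX.
With available-oxygen content 14.4 % by mass (≥ 8.5 % by mass), the soil oxygenator falls in Category OX.
Category OX net quantity: 6 g + (two 3 g packs = 6 g) + (two 3 g packs = 6 g) = 18 g.
18 g ≤ 20 g (rail limit, Category OX) — within limit.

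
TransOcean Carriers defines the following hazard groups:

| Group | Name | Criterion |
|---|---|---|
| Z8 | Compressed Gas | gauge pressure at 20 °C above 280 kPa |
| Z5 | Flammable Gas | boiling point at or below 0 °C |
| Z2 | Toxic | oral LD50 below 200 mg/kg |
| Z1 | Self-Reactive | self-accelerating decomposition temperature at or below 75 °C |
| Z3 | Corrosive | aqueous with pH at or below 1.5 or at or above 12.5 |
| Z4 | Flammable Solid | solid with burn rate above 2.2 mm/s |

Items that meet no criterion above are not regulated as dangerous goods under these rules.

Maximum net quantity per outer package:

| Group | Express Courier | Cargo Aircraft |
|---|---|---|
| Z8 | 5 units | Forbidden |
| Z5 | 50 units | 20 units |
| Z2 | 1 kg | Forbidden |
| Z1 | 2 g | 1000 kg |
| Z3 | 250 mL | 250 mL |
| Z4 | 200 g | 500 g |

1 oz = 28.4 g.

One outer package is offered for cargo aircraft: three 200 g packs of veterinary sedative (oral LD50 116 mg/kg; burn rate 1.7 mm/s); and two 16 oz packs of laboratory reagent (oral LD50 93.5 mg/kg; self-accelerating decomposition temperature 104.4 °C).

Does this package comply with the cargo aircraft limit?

No

Oral LD50 116 mg/kg meets the Group Z2 criterion (Toxic), so the veterinary sedative is Group Z2.
Oral LD50 93.5 mg/kg meets the Group Z2 criterion (Toxic), so the laboratory reagent is Group Z2.
Group Z2 net quantity: (three 200 g packs = 600 g) + (two 16 oz packs = 908.8 g) = 1508.8 g.
By cargo aircraft, Group Z2 is Forbidden regardless of quantity.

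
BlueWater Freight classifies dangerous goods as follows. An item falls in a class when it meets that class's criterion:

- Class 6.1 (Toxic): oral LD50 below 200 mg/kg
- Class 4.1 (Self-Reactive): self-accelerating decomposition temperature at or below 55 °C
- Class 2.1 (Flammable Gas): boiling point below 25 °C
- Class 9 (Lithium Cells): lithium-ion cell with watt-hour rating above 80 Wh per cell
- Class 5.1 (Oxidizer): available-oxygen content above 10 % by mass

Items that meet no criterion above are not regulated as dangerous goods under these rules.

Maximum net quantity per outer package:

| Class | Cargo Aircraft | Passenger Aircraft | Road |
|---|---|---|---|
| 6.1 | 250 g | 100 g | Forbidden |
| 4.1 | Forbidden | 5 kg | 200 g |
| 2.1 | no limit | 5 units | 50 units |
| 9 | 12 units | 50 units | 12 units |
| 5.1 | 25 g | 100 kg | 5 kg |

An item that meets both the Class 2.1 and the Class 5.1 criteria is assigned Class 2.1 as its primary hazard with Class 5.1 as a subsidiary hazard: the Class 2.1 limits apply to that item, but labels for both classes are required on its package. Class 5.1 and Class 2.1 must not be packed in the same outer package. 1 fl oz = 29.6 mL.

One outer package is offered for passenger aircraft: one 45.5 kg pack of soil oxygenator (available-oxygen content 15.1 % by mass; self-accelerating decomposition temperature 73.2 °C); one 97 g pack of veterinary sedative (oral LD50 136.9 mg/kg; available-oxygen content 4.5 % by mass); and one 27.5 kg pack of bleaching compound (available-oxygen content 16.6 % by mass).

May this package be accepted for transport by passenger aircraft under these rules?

Yes

With available-oxygen content 15.1 % by mass (> 10 % by mass), the soil oxygenator falls in Class 5.1.
Oral LD50 136.9 mg/kg meets the Class 6.1 criterion (Toxic), so the veterinary sedative is Class 6.1.
Available-oxygen content 16.6 % by mass meets the Class 5.1 criterion (Oxidizer), so the bleaching compound is Class 5.1.
Class 6.1 quantity: 97 g.
That is within the Class 6.1 passenger aircraft limit of 100 g.
Class 5.1 net quantity: 45.5 kg + 27.5 kg = 73 kg.
73 kg ≤ 100 kg (passenger aircraft limit, Class 5.1) — within limit.
The segregation rule (Class 5.1 with Class 2.1) does not apply to Class 6.1 with Class 5.1.
Every hazard class is within its passenger aircraft limit and no segregation rule is violated.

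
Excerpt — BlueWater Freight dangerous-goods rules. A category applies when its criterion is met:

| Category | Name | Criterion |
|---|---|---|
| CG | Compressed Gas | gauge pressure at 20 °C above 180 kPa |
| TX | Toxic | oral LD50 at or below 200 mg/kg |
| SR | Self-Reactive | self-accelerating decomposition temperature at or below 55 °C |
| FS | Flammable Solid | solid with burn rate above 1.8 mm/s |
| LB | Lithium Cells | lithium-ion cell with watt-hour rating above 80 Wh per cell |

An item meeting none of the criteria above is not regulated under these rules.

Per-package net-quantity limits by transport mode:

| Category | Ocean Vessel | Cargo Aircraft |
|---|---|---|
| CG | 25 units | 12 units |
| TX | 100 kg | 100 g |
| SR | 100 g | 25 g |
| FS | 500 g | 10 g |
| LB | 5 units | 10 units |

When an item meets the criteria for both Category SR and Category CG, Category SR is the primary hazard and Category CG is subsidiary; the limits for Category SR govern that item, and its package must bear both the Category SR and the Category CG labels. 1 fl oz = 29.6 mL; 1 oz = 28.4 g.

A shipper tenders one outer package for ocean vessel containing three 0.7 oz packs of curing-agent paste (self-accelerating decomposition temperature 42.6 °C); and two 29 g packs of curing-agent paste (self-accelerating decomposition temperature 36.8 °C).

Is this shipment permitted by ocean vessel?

No

With self-accelerating decomposition temperature 42.6 °C (≤ 55 °C), the curing-agent paste falls in Category SR.
Curing-agent paste: self-accelerating decomposition temperature 36.8 °C ≤ 55 °C → Category SR (Self-Reactive).
Total Category SR: (three 0.7 oz packs = 59.64 g) + (two 29 g packs = 58 g) = 117.64 g.
117.64 g > 100 g (ocean vessel limit, Category SR) — over the limit.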